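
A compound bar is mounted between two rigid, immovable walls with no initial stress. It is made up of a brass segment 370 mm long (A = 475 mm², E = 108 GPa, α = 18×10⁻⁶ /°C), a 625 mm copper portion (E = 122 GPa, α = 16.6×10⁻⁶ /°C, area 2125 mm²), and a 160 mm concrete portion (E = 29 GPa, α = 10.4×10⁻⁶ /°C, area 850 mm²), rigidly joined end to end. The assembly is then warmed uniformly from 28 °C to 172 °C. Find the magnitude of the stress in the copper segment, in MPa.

Free thermal expansion of the whole bar: Σ αᵢΔT Lᵢ = 18×10⁻⁶×144×370 + 16.6×10⁻⁶×144×625 + 10.4×10⁻⁶×144×160 = 2.693 mm.
The rigid supports impose zero overall length change; the single axial force P common to all segments must satisfy P Σ Lᵢ/(AᵢEᵢ) = δ_free.
The series flexibility is Σ Lᵢ/(AᵢEᵢ) = 370/(475×108×10³) + 625/(2125×122×10³) + 160/(850×29×10³) = 1.611×10⁻⁵ mm/N.
Hence P = δ_free / Σ(L/AE) = 2.693/1.611×10⁻⁵ = 167.1 kN (compressive).
σ_{copper} = P / A = 167100 / 2125 = 78.63 MPa.

σ ≈ 78.6 MPa (compressive)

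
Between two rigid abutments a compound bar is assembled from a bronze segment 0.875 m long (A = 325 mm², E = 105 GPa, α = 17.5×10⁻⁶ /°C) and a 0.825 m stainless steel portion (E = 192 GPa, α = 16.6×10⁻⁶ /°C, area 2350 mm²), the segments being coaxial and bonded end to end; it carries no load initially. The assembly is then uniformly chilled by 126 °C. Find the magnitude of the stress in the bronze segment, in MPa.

σ ≈ 409 MPa (tensile)

Free thermal contraction of the whole bar: Σ αᵢΔT Lᵢ = 17.5×10⁻⁶×126×875 + 16.6×10⁻⁶×126×825 = 3.655 mm.
The walls prevent any net length change, so an axial force P (same in every segment) develops. Compatibility: P · Σ Lᵢ/(AᵢEᵢ) = δ_free.
Σ Lᵢ/(AᵢEᵢ) = 875/(325×105×10³) + 825/(2350×192×10³) = 2.747×10⁻⁵ mm/N.
Hence P = δ_free / Σ(L/AE) = 3.655/2.747×10⁻⁵ = 133.1 kN (tensile).
σ_{bronze} = P / A = 133100 / 325 = 409.4 MPa.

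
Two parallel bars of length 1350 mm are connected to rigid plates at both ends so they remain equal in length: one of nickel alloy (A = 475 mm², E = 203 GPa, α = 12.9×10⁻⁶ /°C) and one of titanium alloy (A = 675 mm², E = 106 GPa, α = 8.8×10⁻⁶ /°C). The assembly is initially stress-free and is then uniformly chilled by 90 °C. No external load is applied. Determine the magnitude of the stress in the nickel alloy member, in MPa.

σ ≈ 31.9 MPa (tensile)

Both members must finish at the same length. With the larger α, the nickel alloy tends to over-contract; the plates restrain it, putting the nickel alloy in tension and the titanium alloy in compression. With no external load the two internal forces are equal and opposite, magnitude P.
Compatibility of the two members (thermal + elastic change equal): (α₁ − α₂)ΔT = P·[1/(A₁E₁) + 1/(A₂E₂)].
|α₁ − α₂|·ΔT = 4.1×10⁻⁶ × 90 = 0.000369.
1/(A₁E₁) + 1/(A₂E₂) = 1/(475×203×10³) + 1/(675×106×10³) = 2.435×10⁻⁸ N⁻¹.
So P = 0.000369 / 2.435×10⁻⁸ = 15.16 kN.
σ_{nickel alloy} = P/A₁ = 15160/475 = 31.91 MPa, tensile.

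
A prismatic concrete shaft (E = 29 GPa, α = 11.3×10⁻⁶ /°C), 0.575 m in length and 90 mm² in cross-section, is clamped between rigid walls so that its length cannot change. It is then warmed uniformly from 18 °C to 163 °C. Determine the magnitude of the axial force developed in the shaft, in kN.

P ≈ 4.28 kN (compressive)

Full restraint means ε = 0, so the stress is σ = EαΔT = 29×10³ × 11.3×10⁻⁶ × 145 = 47.52 MPa.
Then P = σA = 47.52 × 90 mm² = 4.276 kN, compressive.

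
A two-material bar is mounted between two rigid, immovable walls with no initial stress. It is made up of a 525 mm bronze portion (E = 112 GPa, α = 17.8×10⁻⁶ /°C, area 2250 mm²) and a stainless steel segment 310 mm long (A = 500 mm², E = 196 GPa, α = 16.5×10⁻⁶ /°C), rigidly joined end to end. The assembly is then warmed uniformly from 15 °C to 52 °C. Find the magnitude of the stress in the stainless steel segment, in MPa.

σ ≈ 204 MPa (compressive)

If the supports were absent, the total length change would be Σ αᵢΔT Lᵢ = 17.8×10⁻⁶×37×525 + 16.5×10⁻⁶×37×310 = 0.535 mm.
The rigid supports impose zero overall length change; the single axial force P common to all segments must satisfy P Σ Lᵢ/(AᵢEᵢ) = δ_free.
Σ Lᵢ/(AᵢEᵢ) = 525/(2250×112×10³) + 310/(500×196×10³) = 5.247×10⁻⁶ mm/N.
Hence P = δ_free / Σ(L/AE) = 0.535/5.247×10⁻⁶ = 102 kN (compressive).
σ_{stainless steel} = P / A = 102000 / 500 = 203.9 MPa.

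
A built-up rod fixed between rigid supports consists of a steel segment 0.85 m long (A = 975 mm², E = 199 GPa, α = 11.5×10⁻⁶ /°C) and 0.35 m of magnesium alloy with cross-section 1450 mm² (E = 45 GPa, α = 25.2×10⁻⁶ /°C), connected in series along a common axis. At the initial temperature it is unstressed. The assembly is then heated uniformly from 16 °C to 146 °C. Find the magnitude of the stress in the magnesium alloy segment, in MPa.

σ ≈ 171 MPa (compressive)

If the supports were absent, the total length change would be Σ αᵢΔT Lᵢ = 11.5×10⁻⁶×130×850 + 25.2×10⁻⁶×130×350 = 2.417 mm.
The rigid supports impose zero overall length change; the single axial force P common to all segments must satisfy P Σ Lᵢ/(AᵢEᵢ) = δ_free.
The series flexibility is Σ Lᵢ/(AᵢEᵢ) = 850/(975×199×10³) + 350/(1450×45×10³) = 9.745×10⁻⁶ mm/N.
P = 2.417 / 9.745×10⁻⁶ = 248100 N = 248.1 kN, compressive.
σ_{magnesium alloy} = P / A = 248100 / 1450 = 171.1 MPa.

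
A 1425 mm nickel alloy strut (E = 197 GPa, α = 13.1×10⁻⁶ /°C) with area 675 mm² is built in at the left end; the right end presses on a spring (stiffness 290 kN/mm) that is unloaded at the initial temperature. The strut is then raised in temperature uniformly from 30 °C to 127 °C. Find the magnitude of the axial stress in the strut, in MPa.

Free thermal expansion: δ_free = αΔT L = 13.1×10⁻⁶ × 97 × 1425 = 1.811 mm.
Let P be the compressive force at the spring. The strut shortens elastically by PL/(AE) and the spring compresses by P/k; together these equal δ_free.
So P = δ_free / [L/(AE) + 1/k] = 1.811 / [ 1425/(675×197×10³) + 1/(290×10³) ].
P = 1.811 / 1.416×10⁻⁵ = 127800 N.
σ = P/A = 127800/675 = 189.4 MPa.

σ ≈ 189 MPa (compressive)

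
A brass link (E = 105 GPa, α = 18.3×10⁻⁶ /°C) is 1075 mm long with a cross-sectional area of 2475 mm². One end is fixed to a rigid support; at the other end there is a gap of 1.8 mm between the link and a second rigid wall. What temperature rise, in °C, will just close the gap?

ΔT ≈ 91.5 °C

The gap closes when αΔT L = 1.8 mm, since the link is still unstressed at that instant.
ΔT = 1.8 / (18.3×10⁻⁶ × 1075) = 91.5 °C.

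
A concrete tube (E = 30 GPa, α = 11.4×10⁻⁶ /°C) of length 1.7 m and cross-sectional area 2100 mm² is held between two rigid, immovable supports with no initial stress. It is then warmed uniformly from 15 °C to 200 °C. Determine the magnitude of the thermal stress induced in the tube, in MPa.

σ ≈ 63.3 MPa (compressive)

Because both ends are immovable the net strain is zero, and the suppressed thermal strain is αΔT = 11.4×10⁻⁶ × 185 = 2109×10⁻⁶.
σ = EαΔT = 30×10³ × 11.4×10⁻⁶ × 185 = 63.27 MPa (compressive; the tube is trying to expand).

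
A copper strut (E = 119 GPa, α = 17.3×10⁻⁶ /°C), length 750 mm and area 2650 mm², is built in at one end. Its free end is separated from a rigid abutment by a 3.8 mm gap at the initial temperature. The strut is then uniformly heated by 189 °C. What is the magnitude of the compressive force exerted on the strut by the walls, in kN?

If the wall were absent the strut would grow by αΔT L = 17.3×10⁻⁶ × 189 × 750 = 2.452 mm.
This is smaller than the 3.8 mm clearance, so the strut expands freely without reaching the stop — the stress is zero.

P ≈ 0 kN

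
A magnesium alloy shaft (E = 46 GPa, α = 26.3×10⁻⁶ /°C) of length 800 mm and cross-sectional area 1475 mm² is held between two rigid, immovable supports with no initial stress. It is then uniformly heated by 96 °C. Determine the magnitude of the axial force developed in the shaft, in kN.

Full restraint means ε = 0, so the stress is σ = EαΔT = 46×10³ × 26.3×10⁻⁶ × 96 = 116.1 MPa.
Axial force P = σA = 116.1 × 1475 = 171300 N = 171.3 kN, compressive.

P ≈ 171 kN (compressive)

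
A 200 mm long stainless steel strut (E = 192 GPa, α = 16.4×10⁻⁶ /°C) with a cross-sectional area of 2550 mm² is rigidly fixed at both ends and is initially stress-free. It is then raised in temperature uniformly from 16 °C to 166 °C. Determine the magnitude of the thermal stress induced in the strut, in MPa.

σ ≈ 472 MPa (compressive)

With length fixed, the mechanical strain must cancel the thermal strain αΔT = 16.4×10⁻⁶ × 150 = 2460×10⁻⁶.
Hence σ = E·αΔT = 192×10³ × 2460×10⁻⁶ = 472.3 MPa, compressive.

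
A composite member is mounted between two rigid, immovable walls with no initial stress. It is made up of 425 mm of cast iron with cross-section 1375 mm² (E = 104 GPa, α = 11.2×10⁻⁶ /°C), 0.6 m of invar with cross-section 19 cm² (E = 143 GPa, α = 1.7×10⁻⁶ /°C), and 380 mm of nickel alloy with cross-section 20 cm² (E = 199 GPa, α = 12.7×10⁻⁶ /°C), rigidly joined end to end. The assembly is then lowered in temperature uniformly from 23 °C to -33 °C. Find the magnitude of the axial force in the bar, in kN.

P ≈ 96.8 kN (tensile)

If the supports were absent, the total length change would be Σ αᵢΔT Lᵢ = 11.2×10⁻⁶×56×425 + 1.7×10⁻⁶×56×600 + 12.7×10⁻⁶×56×380 = 0.5939 mm.
The rigid supports impose zero overall length change; the single axial force P common to all segments must satisfy P Σ Lᵢ/(AᵢEᵢ) = δ_free.
Σ Lᵢ/(AᵢEᵢ) = 425/(1375×104×10³) + 600/(1900×143×10³) + 380/(2000×199×10³) = 6.135×10⁻⁶ mm/N.
P = 0.5939 / 6.135×10⁻⁶ = 96810 N = 96.81 kN, tensile.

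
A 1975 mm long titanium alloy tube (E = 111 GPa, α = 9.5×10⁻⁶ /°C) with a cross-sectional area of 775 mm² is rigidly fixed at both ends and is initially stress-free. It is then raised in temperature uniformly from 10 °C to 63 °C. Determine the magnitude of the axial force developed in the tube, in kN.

Full restraint means ε = 0, so the stress is σ = EαΔT = 111×10³ × 9.5×10⁻⁶ × 53 = 55.89 MPa.
Axial force P = σA = 55.89 × 775 = 43310 N = 43.31 kN, compressive.

P ≈ 43.3 kN (compressive)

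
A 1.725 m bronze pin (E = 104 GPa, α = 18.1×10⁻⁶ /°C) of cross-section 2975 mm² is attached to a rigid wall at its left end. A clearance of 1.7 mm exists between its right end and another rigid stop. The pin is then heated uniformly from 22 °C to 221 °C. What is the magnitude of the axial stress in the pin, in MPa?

Free thermal elongation = αΔT L = 18.1×10⁻⁶ × 199 × 1725 = 6.213 mm.
After closing the 1.7 mm clearance, 6.213 − 1.7 = 4.513 mm of expansion remains to be suppressed by the wall.
That suppressed elongation corresponds to σ = E·Δ/L = 104×10³ × 4.513/1725 = 272.1 MPa.

σ ≈ 272 MPa (compressive)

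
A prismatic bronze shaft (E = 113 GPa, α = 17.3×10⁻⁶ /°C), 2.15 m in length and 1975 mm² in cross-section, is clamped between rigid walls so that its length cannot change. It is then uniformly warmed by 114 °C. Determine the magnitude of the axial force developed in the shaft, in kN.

P ≈ 440 kN (compressive)

With zero net strain, σ = E·αΔT = 113 GPa × 17.3×10⁻⁶ × 114 = 222.9 MPa.
Axial force P = σA = 222.9 × 1975 = 440100 N = 440.1 kN, compressive.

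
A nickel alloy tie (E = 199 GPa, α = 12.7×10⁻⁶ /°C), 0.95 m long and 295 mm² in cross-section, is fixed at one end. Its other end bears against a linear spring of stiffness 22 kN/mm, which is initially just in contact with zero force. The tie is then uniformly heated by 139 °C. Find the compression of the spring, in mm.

δ ≈ 1.24 mm

The unrestrained thermal change is αΔT L = 12.7×10⁻⁶ × 139 × 950 = 1.677 mm.
With a force P in the spring, the elastic change of the tie is PL/(AE) and that of the spring is P/k; compatibility requires their sum to equal δ_free.
So P = δ_free / [L/(AE) + 1/k] = 1.677 / [ 950/(295×199×10³) + 1/(22×10³) ].
P = 1.677 / 6.164×10⁻⁵ = 27210 N.
Spring compression = P/k = 27210/(22×10³) = 1.237 mm.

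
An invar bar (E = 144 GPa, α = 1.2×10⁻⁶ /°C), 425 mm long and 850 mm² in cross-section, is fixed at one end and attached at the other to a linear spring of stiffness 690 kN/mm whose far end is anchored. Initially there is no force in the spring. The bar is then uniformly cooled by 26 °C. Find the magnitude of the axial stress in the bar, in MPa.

If the spring were absent the bar would shorten by αΔT L = 1.2×10⁻⁶ × 26 × 425 = 0.01326 mm.
With a force P in the spring, the elastic change of the bar is PL/(AE) and that of the spring is P/k; compatibility requires their sum to equal δ_free.
So P = δ_free / [L/(AE) + 1/k] = 0.01326 / [ 425/(850×144×10³) + 1/(690×10³) ].
P = 0.01326 / 4.921×10⁻⁶ = 2694 N.
σ = P/A = 2694/850 = 3.17 MPa.

σ ≈ 3.17 MPa (tensile)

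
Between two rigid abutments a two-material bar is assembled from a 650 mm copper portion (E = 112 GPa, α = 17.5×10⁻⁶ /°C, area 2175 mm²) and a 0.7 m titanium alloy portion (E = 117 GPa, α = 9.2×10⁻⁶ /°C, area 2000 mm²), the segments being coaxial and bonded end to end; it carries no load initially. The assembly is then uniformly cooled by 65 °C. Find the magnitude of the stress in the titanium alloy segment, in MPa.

σ ≈ 102 MPa (tensile)

Free thermal contraction of the whole bar: Σ αᵢΔT Lᵢ = 17.5×10⁻⁶×65×650 + 9.2×10⁻⁶×65×700 = 1.158 mm.
Since the ends are fixed, an axial force P builds up, equal in every segment, with P · Σ Lᵢ/(AᵢEᵢ) = δ_free.
Σ Lᵢ/(AᵢEᵢ) = 650/(2175×112×10³) + 700/(2000×117×10³) = 5.66×10⁻⁶ mm/N.
So P = 1.158 / 5.66×10⁻⁶ = 204.6 kN, tensile.
σ_{titanium alloy} = P / A = 204600 / 2000 = 102.3 MPa.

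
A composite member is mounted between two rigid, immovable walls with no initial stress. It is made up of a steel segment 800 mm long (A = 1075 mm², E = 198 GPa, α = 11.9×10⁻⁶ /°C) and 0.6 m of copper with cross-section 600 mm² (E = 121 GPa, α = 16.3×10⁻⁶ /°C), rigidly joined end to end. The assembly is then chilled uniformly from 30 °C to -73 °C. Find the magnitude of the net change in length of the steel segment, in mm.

|ΔL| ≈ 0.359 mm

If the supports were absent, the total length change would be Σ αᵢΔT Lᵢ = 11.9×10⁻⁶×103×800 + 16.3×10⁻⁶×103×600 = 1.988 mm.
Since the ends are fixed, an axial force P builds up, equal in every segment, with P · Σ Lᵢ/(AᵢEᵢ) = δ_free.
The series flexibility is Σ Lᵢ/(AᵢEᵢ) = 800/(1075×198×10³) + 600/(600×121×10³) = 1.202×10⁻⁵ mm/N.
So P = 1.988 / 1.202×10⁻⁵ = 165.3 kN, tensile.
For the steel segment, free thermal change = 11.9×10⁻⁶×103×800 = 0.9806 mm and elastic change from P = 165300×800/(1075×198×10³) = 0.6214 mm; these oppose, so the net change is 0.359 mm (segment shortens).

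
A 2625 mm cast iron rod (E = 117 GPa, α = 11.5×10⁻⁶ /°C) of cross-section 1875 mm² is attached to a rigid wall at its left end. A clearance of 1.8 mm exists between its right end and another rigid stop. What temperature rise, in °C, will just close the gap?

The gap closes when αΔT L = 1.8 mm, since the rod is still unstressed at that instant.
ΔT = 1.8 / (11.5×10⁻⁶ × 2625) = 59.63 °C.

ΔT ≈ 59.6 °C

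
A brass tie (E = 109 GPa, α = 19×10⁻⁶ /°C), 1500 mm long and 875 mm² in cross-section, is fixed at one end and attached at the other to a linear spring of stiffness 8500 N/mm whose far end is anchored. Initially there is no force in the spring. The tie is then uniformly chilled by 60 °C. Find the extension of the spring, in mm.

Free thermal contraction: δ_free = αΔT L = 19×10⁻⁶ × 60 × 1500 = 1.71 mm.
With a force P in the spring, the elastic change of the tie is PL/(AE) and that of the spring is P/k; compatibility requires their sum to equal δ_free.
So P = δ_free / [L/(AE) + 1/k] = 1.71 / [ 1500/(875×109×10³) + 1/(8500) ].
P = 1.71 / 0.0001334 = 12820 N.
Spring extension = P/k = 12820/(8500) = 1.508 mm.

δ ≈ 1.51 mm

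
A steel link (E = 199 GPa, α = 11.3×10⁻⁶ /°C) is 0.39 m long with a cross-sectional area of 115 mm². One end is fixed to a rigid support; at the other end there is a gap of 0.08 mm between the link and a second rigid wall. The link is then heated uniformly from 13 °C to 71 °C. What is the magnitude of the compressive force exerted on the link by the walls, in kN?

P ≈ 10.3 kN

Unrestrained expansion: δ_free = αΔT L = 11.3×10⁻⁶ × 58 × 390 = 0.2556 mm.
This exceeds the 0.08 mm gap, so the wall pushes back. The portion of expansion that must be recovered elastically is δ_free − gap = 0.2556 − 0.08 = 0.1756 mm.
So σ = E(δ_free − g)/L = 199×10³ × 0.1756/390 = 89.6 MPa.
P = σA = 89.6 × 115 = 10.3 kN.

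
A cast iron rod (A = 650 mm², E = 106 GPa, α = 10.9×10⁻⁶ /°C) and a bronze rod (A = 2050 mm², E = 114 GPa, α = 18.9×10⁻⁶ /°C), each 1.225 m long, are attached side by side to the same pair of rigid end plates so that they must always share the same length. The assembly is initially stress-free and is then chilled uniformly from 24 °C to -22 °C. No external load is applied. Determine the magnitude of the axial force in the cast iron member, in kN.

P ≈ 19.6 kN (compressive in the cast iron)

The bronze has the larger α, so on cooling it would change length more than the cast iron if both were free. The rigid plates force a common final length, so the bronze is put into tension and the cast iron into compression, with equal and opposite forces P (no external load).
Setting the final lengths equal and cancelling L: (α₁ − α₂)ΔT = P/(A₁E₁) + P/(A₂E₂).
|α₁ − α₂|·ΔT = 8×10⁻⁶ × 46 = 0.000368.
1/(A₁E₁) + 1/(A₂E₂) = 1/(650×106×10³) + 1/(2050×114×10³) = 1.879×10⁻⁸ N⁻¹.
P = 0.000368 / 1.879×10⁻⁸ = 19580 N = 19.58 kN.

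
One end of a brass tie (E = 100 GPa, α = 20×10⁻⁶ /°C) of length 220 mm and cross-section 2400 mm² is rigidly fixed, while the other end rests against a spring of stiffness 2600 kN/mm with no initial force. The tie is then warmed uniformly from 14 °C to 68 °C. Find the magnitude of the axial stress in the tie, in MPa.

The unrestrained thermal change is αΔT L = 20×10⁻⁶ × 54 × 220 = 0.2376 mm.
Let P be the compressive force at the spring. The tie shortens elastically by PL/(AE) and the spring compresses by P/k; together these equal δ_free.
P [ L/(AE) + 1/k ] = δ_free → P [ 220/(2400×100×10³) + 1/(2600×10³) ] = 0.2376.
P = 0.2376 / 1.301×10⁻⁶ = 182600 N.
σ = P/A = 182600/2400 = 76.08 MPa.

σ ≈ 76.1 MPa (compressive)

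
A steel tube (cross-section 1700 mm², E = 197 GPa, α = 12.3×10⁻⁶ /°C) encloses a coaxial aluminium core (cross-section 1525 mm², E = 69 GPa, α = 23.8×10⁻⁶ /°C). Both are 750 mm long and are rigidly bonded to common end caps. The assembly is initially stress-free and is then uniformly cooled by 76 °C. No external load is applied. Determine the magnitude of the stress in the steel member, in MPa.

σ ≈ 41.2 MPa (compressive)

Both members must finish at the same length. With the larger α, the aluminium tends to over-contract; the plates restrain it, putting the aluminium in tension and the steel in compression. With no external load the two internal forces are equal and opposite, magnitude P.
Equating the net (thermal + elastic) strains gives |α₁ − α₂|·ΔT = P·[1/(A₁E₁) + 1/(A₂E₂)].
|α₁ − α₂|·ΔT = 11.5×10⁻⁶ × 76 = 0.000874.
1/(A₁E₁) + 1/(A₂E₂) = 1/(1700×197×10³) + 1/(1525×69×10³) = 1.249×10⁻⁸ N⁻¹.
So P = 0.000874 / 1.249×10⁻⁸ = 69.98 kN.
σ_{steel} = P/A₁ = 69980/1700 = 41.16 MPa, compressive.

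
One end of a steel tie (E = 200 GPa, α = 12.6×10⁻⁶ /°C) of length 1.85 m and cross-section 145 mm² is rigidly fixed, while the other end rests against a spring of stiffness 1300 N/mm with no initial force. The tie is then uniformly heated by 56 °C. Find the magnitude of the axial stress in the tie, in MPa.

If the spring were absent the tie would lengthen by αΔT L = 12.6×10⁻⁶ × 56 × 1850 = 1.305 mm.
Let P be the compressive force at the spring. The tie shortens elastically by PL/(AE) and the spring compresses by P/k; together these equal δ_free.
So P = δ_free / [L/(AE) + 1/k] = 1.305 / [ 1850/(145×200×10³) + 1/(1300) ].
P = 1.305 / 0.000833 = 1567 N.
σ = P/A = 1567/145 = 10.81 MPa.

σ ≈ 10.8 MPa (compressive)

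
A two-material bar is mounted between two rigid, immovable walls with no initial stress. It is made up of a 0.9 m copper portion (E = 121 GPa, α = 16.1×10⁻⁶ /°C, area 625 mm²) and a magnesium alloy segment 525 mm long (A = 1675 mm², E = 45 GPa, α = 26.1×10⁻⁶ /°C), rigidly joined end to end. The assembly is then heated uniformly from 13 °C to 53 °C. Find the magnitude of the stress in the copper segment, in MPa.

σ ≈ 95.6 MPa (compressive)

With the walls removed the bar would change length by δ_free = Σ αᵢΔT Lᵢ = 16.1×10⁻⁶×40×900 + 26.1×10⁻⁶×40×525 = 1.128 mm.
The walls prevent any net length change, so an axial force P (same in every segment) develops. Compatibility: P · Σ Lᵢ/(AᵢEᵢ) = δ_free.
The series flexibility is Σ Lᵢ/(AᵢEᵢ) = 900/(625×121×10³) + 525/(1675×45×10³) = 1.887×10⁻⁵ mm/N.
Hence P = δ_free / Σ(L/AE) = 1.128/1.887×10⁻⁵ = 59.77 kN (compressive).
σ_{copper} = P / A = 59770 / 625 = 95.64 MPa.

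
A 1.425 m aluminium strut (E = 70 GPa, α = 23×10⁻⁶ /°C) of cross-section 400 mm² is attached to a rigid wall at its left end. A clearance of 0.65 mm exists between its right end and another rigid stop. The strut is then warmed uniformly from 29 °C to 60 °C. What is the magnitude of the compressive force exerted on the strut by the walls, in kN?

P ≈ 7.19 kN

If the wall were absent the strut would grow by αΔT L = 23×10⁻⁶ × 31 × 1425 = 1.016 mm.
The gap closes (δ_free > 0.65 mm) and the wall then resists a further 1.016 − 0.65 = 0.366 mm of expansion.
Compatibility: PL/(AE) = 0.366 mm, so σ = P/A = E × (0.366/1425) = 17.98 MPa.
P = σA = 17.98 × 400 = 7.192 kN.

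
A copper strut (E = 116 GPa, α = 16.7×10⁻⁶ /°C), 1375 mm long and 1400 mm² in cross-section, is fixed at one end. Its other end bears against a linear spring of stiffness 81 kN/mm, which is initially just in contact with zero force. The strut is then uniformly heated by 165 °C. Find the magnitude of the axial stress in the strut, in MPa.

If the spring were absent the strut would lengthen by αΔT L = 16.7×10⁻⁶ × 165 × 1375 = 3.789 mm.
Let P be the compressive force at the spring. The strut shortens elastically by PL/(AE) and the spring compresses by P/k; together these equal δ_free.
So P = δ_free / [L/(AE) + 1/k] = 3.789 / [ 1375/(1400×116×10³) + 1/(81×10³) ].
P = 3.789 / 2.081×10⁻⁵ = 182000 N.
σ = P/A = 182000/1400 = 130 MPa.

σ ≈ 130 MPa (compressive)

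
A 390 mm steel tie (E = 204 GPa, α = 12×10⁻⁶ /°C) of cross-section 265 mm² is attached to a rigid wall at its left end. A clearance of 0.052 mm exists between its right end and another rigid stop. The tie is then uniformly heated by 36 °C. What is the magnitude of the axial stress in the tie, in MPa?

σ ≈ 60.9 MPa (compressive)

If the wall were absent the tie would grow by αΔT L = 12×10⁻⁶ × 36 × 390 = 0.1685 mm.
The gap closes (δ_free > 0.052 mm) and the wall then resists a further 0.1685 − 0.052 = 0.1165 mm of expansion.
Compatibility: PL/(AE) = 0.1165 mm, so σ = P/A = E × (0.1165/390) = 60.93 MPa.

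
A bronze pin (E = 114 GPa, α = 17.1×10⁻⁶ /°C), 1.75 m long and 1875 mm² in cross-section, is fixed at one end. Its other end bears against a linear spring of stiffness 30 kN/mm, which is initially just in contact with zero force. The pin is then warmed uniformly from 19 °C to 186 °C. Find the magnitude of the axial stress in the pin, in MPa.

σ ≈ 64.2 MPa (compressive)

Free thermal expansion: δ_free = αΔT L = 17.1×10⁻⁶ × 167 × 1750 = 4.997 mm.
Let P be the compressive force at the spring. The pin shortens elastically by PL/(AE) and the spring compresses by P/k; together these equal δ_free.
So P = δ_free / [L/(AE) + 1/k] = 4.997 / [ 1750/(1875×114×10³) + 1/(30×10³) ].
P = 4.997 / 4.152×10⁻⁵ = 120400 N.
σ = P/A = 120400/1875 = 64.19 MPa.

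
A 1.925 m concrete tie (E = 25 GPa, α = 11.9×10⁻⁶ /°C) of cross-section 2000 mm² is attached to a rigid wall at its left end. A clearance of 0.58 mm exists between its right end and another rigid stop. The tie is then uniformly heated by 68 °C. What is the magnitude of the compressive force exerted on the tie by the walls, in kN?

P ≈ 25.4 kN

Free thermal elongation = αΔT L = 11.9×10⁻⁶ × 68 × 1925 = 1.558 mm.
The gap closes (δ_free > 0.58 mm) and the wall then resists a further 1.558 − 0.58 = 0.9777 mm of expansion.
So σ = E(δ_free − g)/L = 25×10³ × 0.9777/1925 = 12.7 MPa.
Force on the wall = σA = 12.7 × 2000 mm² = 25.4 kN.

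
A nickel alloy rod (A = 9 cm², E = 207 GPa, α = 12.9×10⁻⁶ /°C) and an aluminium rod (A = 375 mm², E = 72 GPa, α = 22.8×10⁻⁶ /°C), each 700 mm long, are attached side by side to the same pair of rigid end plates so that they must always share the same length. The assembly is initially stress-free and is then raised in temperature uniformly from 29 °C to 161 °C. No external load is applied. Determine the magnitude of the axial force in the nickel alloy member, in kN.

Equilibrium of a rigid end plate with no external load gives equal and opposite internal forces ±P in the two members. Since α_{aluminium} > α_{nickel alloy}, heating drives the aluminium into compression and the nickel alloy into tension.
Compatibility of the two members (thermal + elastic change equal): (α₁ − α₂)ΔT = P·[1/(A₁E₁) + 1/(A₂E₂)].
|α₁ − α₂|·ΔT = 9.9×10⁻⁶ × 132 = 0.001307.
1/(A₁E₁) + 1/(A₂E₂) = 1/(900×207×10³) + 1/(375×72×10³) = 4.24×10⁻⁸ N⁻¹.
P = 0.001307 / 4.24×10⁻⁸ = 30820 N = 30.82 kN.

P ≈ 30.8 kN (tensile in the nickel alloy)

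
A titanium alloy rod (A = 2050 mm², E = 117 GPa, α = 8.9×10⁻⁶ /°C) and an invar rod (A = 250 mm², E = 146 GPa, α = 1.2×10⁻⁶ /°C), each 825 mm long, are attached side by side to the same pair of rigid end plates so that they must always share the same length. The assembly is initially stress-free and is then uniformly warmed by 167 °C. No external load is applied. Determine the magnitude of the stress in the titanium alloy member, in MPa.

σ ≈ 19.9 MPa (compressive)

The titanium alloy has the larger α, so on heating it would change length more than the invar if both were free. The rigid plates force a common final length, so the titanium alloy is put into compression and the invar into tension, with equal and opposite forces P (no external load).
Equating the net (thermal + elastic) strains gives |α₁ − α₂|·ΔT = P·[1/(A₁E₁) + 1/(A₂E₂)].
|α₁ − α₂|·ΔT = 7.7×10⁻⁶ × 167 = 0.001286.
1/(A₁E₁) + 1/(A₂E₂) = 1/(2050×117×10³) + 1/(250×146×10³) = 3.157×10⁻⁸ N⁻¹.
So P = 0.001286 / 3.157×10⁻⁸ = 40.74 kN.
σ_{titanium alloy} = P/A₁ = 40740/2050 = 19.87 MPa, compressive.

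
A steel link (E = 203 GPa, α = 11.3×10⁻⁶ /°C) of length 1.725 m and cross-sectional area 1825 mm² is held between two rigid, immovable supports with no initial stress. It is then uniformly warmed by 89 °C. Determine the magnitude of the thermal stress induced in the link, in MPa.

σ ≈ 204 MPa (compressive)

With length fixed, the mechanical strain must cancel the thermal strain αΔT = 11.3×10⁻⁶ × 89 = 1005.7×10⁻⁶.
σ = EαΔT = 203×10³ × 11.3×10⁻⁶ × 89 = 204.2 MPa (compressive; the link is trying to expand).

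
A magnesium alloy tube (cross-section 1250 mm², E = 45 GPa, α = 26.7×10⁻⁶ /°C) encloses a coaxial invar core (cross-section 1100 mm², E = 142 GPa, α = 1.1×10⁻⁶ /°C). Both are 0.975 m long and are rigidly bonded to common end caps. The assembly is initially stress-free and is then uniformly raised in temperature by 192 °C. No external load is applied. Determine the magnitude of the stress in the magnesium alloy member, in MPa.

σ ≈ 163 MPa (compressive)

Both members must finish at the same length. With the larger α, the magnesium alloy tends to over-expand; the plates restrain it, putting the magnesium alloy in compression and the invar in tension. With no external load the two internal forces are equal and opposite, magnitude P.
Compatibility of the two members (thermal + elastic change equal): (α₁ − α₂)ΔT = P·[1/(A₁E₁) + 1/(A₂E₂)].
|α₁ − α₂|·ΔT = 25.6×10⁻⁶ × 192 = 0.004915.
1/(A₁E₁) + 1/(A₂E₂) = 1/(1250×45×10³) + 1/(1100×142×10³) = 2.418×10⁻⁸ N⁻¹.
So P = 0.004915 / 2.418×10⁻⁸ = 203.3 kN.
σ_{magnesium alloy} = P/A₁ = 203300/1250 = 162.6 MPa, compressive.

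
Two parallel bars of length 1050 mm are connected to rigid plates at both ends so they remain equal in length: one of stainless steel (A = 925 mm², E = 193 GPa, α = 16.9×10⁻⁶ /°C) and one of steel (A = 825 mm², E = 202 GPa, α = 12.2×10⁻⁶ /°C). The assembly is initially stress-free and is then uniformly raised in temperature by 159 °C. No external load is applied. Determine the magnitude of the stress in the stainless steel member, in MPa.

σ ≈ 69.6 MPa (compressive)

Both members must finish at the same length. With the larger α, the stainless steel tends to over-expand; the plates restrain it, putting the stainless steel in compression and the steel in tension. With no external load the two internal forces are equal and opposite, magnitude P.
Compatibility of the two members (thermal + elastic change equal): (α₁ − α₂)ΔT = P·[1/(A₁E₁) + 1/(A₂E₂)].
|α₁ − α₂|·ΔT = 4.7×10⁻⁶ × 159 = 0.0007473.
1/(A₁E₁) + 1/(A₂E₂) = 1/(925×193×10³) + 1/(825×202×10³) = 1.16×10⁻⁸ N⁻¹.
P = 0.0007473 / 1.16×10⁻⁸ = 64410 N = 64.41 kN.
σ_{stainless steel} = P/A₁ = 64410/925 = 69.63 MPa, compressive.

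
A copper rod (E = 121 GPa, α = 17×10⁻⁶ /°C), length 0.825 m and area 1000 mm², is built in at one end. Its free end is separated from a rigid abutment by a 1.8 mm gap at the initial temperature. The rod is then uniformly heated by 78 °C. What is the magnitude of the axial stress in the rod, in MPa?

Free thermal elongation = αΔT L = 17×10⁻⁶ × 78 × 825 = 1.094 mm.
This is smaller than the 1.8 mm clearance, so the rod expands freely without reaching the stop — the stress is zero.

σ ≈ 0 MPa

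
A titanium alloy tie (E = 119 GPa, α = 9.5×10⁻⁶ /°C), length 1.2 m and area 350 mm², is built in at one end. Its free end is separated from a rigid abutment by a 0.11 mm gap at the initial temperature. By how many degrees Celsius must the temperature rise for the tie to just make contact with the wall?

ΔT ≈ 9.65 °C

Contact occurs when the free expansion equals the gap: αΔT L = 0.11 mm.
So ΔT = g/(αL) = 0.11/(9.5×10⁻⁶ × 1200) = 9.649 °C.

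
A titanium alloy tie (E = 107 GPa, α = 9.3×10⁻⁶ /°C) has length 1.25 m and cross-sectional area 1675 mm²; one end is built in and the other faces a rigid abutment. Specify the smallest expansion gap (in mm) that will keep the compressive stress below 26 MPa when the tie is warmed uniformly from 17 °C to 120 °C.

Free expansion if unrestrained: δ_free = αΔT L = 9.3×10⁻⁶ × 103 × 1250 = 1.197 mm.
A stress of 26 MPa corresponds to the wall pushing the tie back by σL/E = 26×1250/(107×10³) = 0.3037 mm.
So the gap has to take up the difference, g_min = δ_free − σL/E = 1.197 − 0.3037 = 0.8936 mm.

g ≈ 0.894 mm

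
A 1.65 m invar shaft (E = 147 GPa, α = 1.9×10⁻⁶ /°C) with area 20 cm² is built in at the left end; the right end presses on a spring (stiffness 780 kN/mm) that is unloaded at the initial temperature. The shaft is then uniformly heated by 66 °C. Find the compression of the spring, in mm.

δ ≈ 0.0385 mm

The unrestrained thermal change is αΔT L = 1.9×10⁻⁶ × 66 × 1650 = 0.2069 mm.
With a force P in the spring, the elastic change of the shaft is PL/(AE) and that of the spring is P/k; compatibility requires their sum to equal δ_free.
So P = δ_free / [L/(AE) + 1/k] = 0.2069 / [ 1650/(2000×147×10³) + 1/(780×10³) ].
P = 0.2069 / 6.894×10⁻⁶ = 30010 N.
Spring compression = P/k = 30010/(780×10³) = 0.03848 mm.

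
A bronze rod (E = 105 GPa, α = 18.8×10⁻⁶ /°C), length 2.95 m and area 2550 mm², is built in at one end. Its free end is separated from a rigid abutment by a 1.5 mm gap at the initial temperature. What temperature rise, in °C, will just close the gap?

ΔT ≈ 27 °C

Contact occurs when the free expansion equals the gap: αΔT L = 1.5 mm.
So ΔT = g/(αL) = 1.5/(18.8×10⁻⁶ × 2950) = 27.05 °C.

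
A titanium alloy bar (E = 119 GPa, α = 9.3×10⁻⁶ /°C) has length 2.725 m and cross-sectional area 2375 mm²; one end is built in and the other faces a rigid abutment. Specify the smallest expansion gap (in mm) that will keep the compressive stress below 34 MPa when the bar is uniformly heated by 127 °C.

g ≈ 2.44 mm

With no wall the bar would lengthen by αΔT L = 9.3×10⁻⁶ × 127 × 2725 = 3.218 mm.
A stress of 34 MPa corresponds to the wall pushing the bar back by σL/E = 34×2725/(119×10³) = 0.7786 mm.
So the gap has to take up the difference, g_min = δ_free − σL/E = 3.218 − 0.7786 = 2.44 mm.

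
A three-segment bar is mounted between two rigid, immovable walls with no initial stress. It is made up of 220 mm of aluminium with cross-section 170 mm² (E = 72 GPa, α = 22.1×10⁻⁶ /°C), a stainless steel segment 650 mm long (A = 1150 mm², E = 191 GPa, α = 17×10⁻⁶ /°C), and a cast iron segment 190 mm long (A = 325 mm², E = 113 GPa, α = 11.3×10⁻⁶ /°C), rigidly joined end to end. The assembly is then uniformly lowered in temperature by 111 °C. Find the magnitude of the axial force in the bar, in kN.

If the supports were absent, the total length change would be Σ αᵢΔT Lᵢ = 22.1×10⁻⁶×111×220 + 17×10⁻⁶×111×650 + 11.3×10⁻⁶×111×190 = 2.005 mm.
Since the ends are fixed, an axial force P builds up, equal in every segment, with P · Σ Lᵢ/(AᵢEᵢ) = δ_free.
Σ Lᵢ/(AᵢEᵢ) = 220/(170×72×10³) + 650/(1150×191×10³) + 190/(325×113×10³) = 2.611×10⁻⁵ mm/N.
Hence P = δ_free / Σ(L/AE) = 2.005/2.611×10⁻⁵ = 76.78 kN (tensile).

P ≈ 76.8 kN (tensile)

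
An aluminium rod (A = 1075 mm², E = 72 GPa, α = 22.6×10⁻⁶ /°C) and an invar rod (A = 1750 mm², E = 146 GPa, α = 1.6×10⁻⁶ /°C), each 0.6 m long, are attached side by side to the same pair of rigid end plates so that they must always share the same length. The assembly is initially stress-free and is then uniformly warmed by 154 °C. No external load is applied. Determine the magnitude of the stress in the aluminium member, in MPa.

Both members must finish at the same length. With the larger α, the aluminium tends to over-expand; the plates restrain it, putting the aluminium in compression and the invar in tension. With no external load the two internal forces are equal and opposite, magnitude P.
Equating the net (thermal + elastic) strains gives |α₁ − α₂|·ΔT = P·[1/(A₁E₁) + 1/(A₂E₂)].
|α₁ − α₂|·ΔT = 21×10⁻⁶ × 154 = 0.003234.
1/(A₁E₁) + 1/(A₂E₂) = 1/(1075×72×10³) + 1/(1750×146×10³) = 1.683×10⁻⁸ N⁻¹.
P = 0.003234 / 1.683×10⁻⁸ = 192100 N = 192.1 kN.
σ_{aluminium} = P/A₁ = 192100/1075 = 178.7 MPa, compressive.

σ ≈ 179 MPa (compressive)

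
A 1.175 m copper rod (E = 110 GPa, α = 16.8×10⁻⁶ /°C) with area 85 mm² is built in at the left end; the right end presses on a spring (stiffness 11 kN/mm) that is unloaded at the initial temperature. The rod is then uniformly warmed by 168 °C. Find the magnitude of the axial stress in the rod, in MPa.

σ ≈ 180 MPa (compressive)

If the spring were absent the rod would lengthen by αΔT L = 16.8×10⁻⁶ × 168 × 1175 = 3.316 mm.
Let P be the compressive force at the spring. The rod shortens elastically by PL/(AE) and the spring compresses by P/k; together these equal δ_free.
P [ L/(AE) + 1/k ] = δ_free → P [ 1175/(85×110×10³) + 1/(11×10³) ] = 3.316.
P = 3.316 / 0.0002166 = 15310 N.
σ = P/A = 15310/85 = 180.1 MPa.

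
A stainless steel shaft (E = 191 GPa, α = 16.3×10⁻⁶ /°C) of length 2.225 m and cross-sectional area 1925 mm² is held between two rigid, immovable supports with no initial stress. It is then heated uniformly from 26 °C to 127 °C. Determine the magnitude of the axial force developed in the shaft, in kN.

Full restraint means ε = 0, so the stress is σ = EαΔT = 191×10³ × 16.3×10⁻⁶ × 101 = 314.4 MPa.
Then P = σA = 314.4 × 1925 mm² = 605.3 kN, compressive.

P ≈ 605 kN (compressive)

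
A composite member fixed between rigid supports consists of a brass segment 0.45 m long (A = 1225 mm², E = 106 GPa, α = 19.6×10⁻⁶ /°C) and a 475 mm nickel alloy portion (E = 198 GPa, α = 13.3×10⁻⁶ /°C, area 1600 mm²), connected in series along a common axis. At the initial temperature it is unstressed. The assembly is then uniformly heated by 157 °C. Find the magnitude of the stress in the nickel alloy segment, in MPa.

σ ≈ 299 MPa (compressive)

With the walls removed the bar would change length by δ_free = Σ αᵢΔT Lᵢ = 19.6×10⁻⁶×157×450 + 13.3×10⁻⁶×157×475 = 2.377 mm.
Since the ends are fixed, an axial force P builds up, equal in every segment, with P · Σ Lᵢ/(AᵢEᵢ) = δ_free.
Σ Lᵢ/(AᵢEᵢ) = 450/(1225×106×10³) + 475/(1600×198×10³) = 4.965×10⁻⁶ mm/N.
So P = 2.377 / 4.965×10⁻⁶ = 478.7 kN, compressive.
σ_{nickel alloy} = P / A = 478700 / 1600 = 299.2 MPa.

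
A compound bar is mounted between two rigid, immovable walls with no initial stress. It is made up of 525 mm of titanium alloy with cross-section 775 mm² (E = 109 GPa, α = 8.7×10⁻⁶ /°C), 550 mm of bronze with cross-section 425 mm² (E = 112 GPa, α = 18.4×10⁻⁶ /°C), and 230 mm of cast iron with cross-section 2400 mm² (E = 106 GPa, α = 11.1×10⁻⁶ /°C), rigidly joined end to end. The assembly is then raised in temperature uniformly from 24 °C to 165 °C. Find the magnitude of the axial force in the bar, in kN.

With the walls removed the bar would change length by δ_free = Σ αᵢΔT Lᵢ = 8.7×10⁻⁶×141×525 + 18.4×10⁻⁶×141×550 + 11.1×10⁻⁶×141×230 = 2.431 mm.
The walls prevent any net length change, so an axial force P (same in every segment) develops. Compatibility: P · Σ Lᵢ/(AᵢEᵢ) = δ_free.
Σ Lᵢ/(AᵢEᵢ) = 525/(775×109×10³) + 550/(425×112×10³) + 230/(2400×106×10³) = 1.867×10⁻⁵ mm/N.
Hence P = δ_free / Σ(L/AE) = 2.431/1.867×10⁻⁵ = 130.2 kN (compressive).

P ≈ 130 kN (compressive)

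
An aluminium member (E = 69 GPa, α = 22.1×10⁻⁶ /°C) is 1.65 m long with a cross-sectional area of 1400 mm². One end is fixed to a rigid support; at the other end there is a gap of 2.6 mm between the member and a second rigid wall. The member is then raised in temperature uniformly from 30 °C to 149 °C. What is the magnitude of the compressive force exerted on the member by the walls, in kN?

Unrestrained expansion: δ_free = αΔT L = 22.1×10⁻⁶ × 119 × 1650 = 4.339 mm.
This exceeds the 2.6 mm gap, so the wall pushes back. The portion of expansion that must be recovered elastically is δ_free − gap = 4.339 − 2.6 = 1.739 mm.
Compatibility: PL/(AE) = 1.739 mm, so σ = P/A = E × (1.739/1650) = 72.74 MPa.
P = σA = 72.74 × 1400 = 101.8 kN.

P ≈ 102 kN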